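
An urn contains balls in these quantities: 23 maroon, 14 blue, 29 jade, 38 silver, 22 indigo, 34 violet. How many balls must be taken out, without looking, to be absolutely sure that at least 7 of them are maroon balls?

In the worst case for collecting maroon balls, every non-maroon ball comes out first.
There are 14 + 29 + 38 + 22 + 34 = 137 non-maroon balls altogether.
After those, each further ball must be maroon, so 137 + 7 = 144 draws guarantee 7 maroon balls.

144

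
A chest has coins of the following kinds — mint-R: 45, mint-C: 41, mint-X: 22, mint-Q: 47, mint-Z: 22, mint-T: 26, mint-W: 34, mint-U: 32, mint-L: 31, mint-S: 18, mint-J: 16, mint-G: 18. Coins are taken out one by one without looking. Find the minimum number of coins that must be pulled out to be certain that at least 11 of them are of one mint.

The 12 mints are the holes; the coins drawn are the pigeons.
To avoid 11 of any one mint, the worst case takes at most 10 of each mint.
That gives 10 + 10 + 10 + 10 + 10 + 10 + 10 + 10 + 10 + 10 + 10 + 10 = 120 coins with no mint reaching 11.
The next coin forces some mint to 11, so 120 + 1 = 121.

121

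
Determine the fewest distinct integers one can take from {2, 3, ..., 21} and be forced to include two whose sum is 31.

15

Group the elements by complementary pair {x, 31−x}: {10,21}, {11,20}, {12,19}, …, giving 6 two-element pairs and 8 integers whose partner 31−x falls outside [2,21].
By the pigeonhole principle, treating each of those 14 groups as a pigeonhole, one can pick one integer per group — 14 integers — with no two summing to 31.
The 15th integer lands in an occupied pair, forcing a sum of 31.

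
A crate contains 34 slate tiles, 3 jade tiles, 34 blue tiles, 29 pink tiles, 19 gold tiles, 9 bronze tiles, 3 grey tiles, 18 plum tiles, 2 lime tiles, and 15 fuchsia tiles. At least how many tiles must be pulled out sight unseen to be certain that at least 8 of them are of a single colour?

58

By pigeonhole, the 10 colours are the holes; the tiles drawn are the pigeons.
To avoid 8 of any one colour, the worst case takes at most 7 of each colour, or every tile of a colour that has fewer than 7.
That gives 7 + 3 + 7 + 7 + 7 + 7 + 3 + 7 + 2 + 7 = 57 tiles with no colour reaching 8.
The next tile forces some colour to 8, so 57 + 1 = 58.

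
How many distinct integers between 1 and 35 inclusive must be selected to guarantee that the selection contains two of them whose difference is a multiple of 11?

12

Integers whose pairwise differences are multiples of 11 are exactly those sharing a remainder mod 11. The 11 residue classes mod 11 are the pigeonholes.
With 11 integers one could put 1 in each residue class and have no class reach 2.
The 12th integer pushes some class to 2, so 11·1 + 1 = 12.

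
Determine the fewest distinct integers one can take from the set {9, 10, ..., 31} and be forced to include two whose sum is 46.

16

A set avoiding the sum 46 can contain at most one of each pair {x, 46−x}, plus the 7 elements whose complement lies outside the range or equal to its own complement.
The integers 9, …, 23 (15 of them) are such a set: any two sum to at least 9+10 = 19 and at most 22+23 = 45 < 46.
By pigeonhole, any 16th integer completes one of the 8 pairs, so 16 choices force a sum of 46.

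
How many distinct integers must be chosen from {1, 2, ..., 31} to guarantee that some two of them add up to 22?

22

Two chosen integers sum to 22 exactly when both halves of some pair {x, 22−x} with 1 ≤ x ≤ 22−x ≤ 21 are chosen — 10 such pairs.
The remaining 11 elements (those with no distinct partner in range) can never complete a 22-sum, so the worst case takes all of them and one from each pair: 11 + 10 = 21.
The 22nd integer has to be the second member of some pair, so 21 + 1 = 22.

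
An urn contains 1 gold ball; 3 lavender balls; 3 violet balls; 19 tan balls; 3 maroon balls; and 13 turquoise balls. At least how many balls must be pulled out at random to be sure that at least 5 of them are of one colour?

19

Pigeonhole: put each drawn ball into a box by colour. The largest draw with every box below 5 takes min(count, 4) from each colour; colours with fewer than 4 contribute all they have.
Σ min(cᵢ, 4) = 1 + 3 + 3 + 4 + 3 + 4 = 18.
Draw number 18 + 1 = 19 must push one box to 5.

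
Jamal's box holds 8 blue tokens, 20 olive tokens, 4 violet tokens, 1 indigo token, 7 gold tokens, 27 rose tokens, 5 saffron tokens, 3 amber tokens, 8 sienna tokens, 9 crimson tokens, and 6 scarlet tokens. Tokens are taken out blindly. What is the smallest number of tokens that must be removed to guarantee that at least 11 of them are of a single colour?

72

The 11 colours are the holes; the tokens drawn are the pigeons.
To avoid 11 of any one colour, the worst case takes at most 10 of each colour, or every token of a colour that has fewer than 10.
That gives 8 + 10 + 4 + 1 + 7 + 10 + 5 + 3 + 8 + 9 + 6 = 71 tokens with no colour reaching 11.
The next token forces some colour to 11, so 71 + 1 = 72.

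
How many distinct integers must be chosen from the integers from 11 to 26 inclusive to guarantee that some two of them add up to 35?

10

Group the elements by complementary pair {x, 35−x}: {11,24}, {12,23}, {13,22}, …, giving 7 two-element pairs and 2 integers whose partner 35−x falls outside [11,26].
Treating each of those 9 groups as a pigeonhole, one can pick one integer per group — 9 integers — with no two summing to 35.
The 10th integer lands in an occupied pair, forcing a sum of 35.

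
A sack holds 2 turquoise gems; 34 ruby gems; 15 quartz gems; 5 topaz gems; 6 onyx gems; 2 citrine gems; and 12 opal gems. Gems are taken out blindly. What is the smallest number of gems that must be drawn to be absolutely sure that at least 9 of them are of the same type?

The 7 types are the holes; the gems drawn are the pigeons.
To avoid 9 of any one type, the worst case takes at most 8 of each type, or every gem of a type that has fewer than 8.
That gives 2 + 8 + 8 + 5 + 6 + 2 + 8 = 39 gems with no type reaching 9.
The next gem forces some type to 9, so 39 + 1 = 40.

40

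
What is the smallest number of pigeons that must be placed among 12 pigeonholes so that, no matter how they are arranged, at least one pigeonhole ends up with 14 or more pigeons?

157

With 156 pigeons one could put exactly 13 in each of the 12 pigeonholes, and no pigeonhole would reach 14.
Pigeonhole: one more pigeon must land in a pigeonhole that already has 13, giving it 14.
So 12 × 13 + 1 = 157 pigeons are required.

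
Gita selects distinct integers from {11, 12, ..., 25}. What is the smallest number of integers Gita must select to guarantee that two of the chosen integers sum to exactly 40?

11

A set avoiding the sum 40 can contain at most one of each pair {x, 40−x}, plus the 5 elements whose complement lies outside the range or equal to its own complement.
The integers 11, …, 20 (10 of them) are such a set: any two sum to at least 11+12 = 23 and at most 19+20 = 39 < 40.
By the pigeonhole principle, any 11th integer completes one of the 5 pairs, so 11 choices force a sum of 40.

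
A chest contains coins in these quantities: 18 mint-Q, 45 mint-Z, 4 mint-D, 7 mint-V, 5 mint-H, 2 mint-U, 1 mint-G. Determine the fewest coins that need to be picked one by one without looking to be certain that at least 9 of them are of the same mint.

36

Put each drawn coin into a box by mint. The largest draw with every box below 9 takes min(count, 8) from each mint; mints with fewer than 8 contribute all they have.
Σ min(cᵢ, 8) = 8 + 8 + 4 + 7 + 5 + 2 + 1 = 35.
Draw number 35 + 1 = 36 must push one box to 9.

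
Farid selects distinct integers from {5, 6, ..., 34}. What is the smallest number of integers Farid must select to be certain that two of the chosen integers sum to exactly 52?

Two chosen integers sum to 52 exactly when both halves of some pair {x, 52−x} with 18 ≤ x ≤ 52−x ≤ 34 are chosen — 8 such pairs.
The remaining 14 elements (those with no distinct partner in range) can never complete a 52-sum, so the worst case takes all of them and one from each pair: 14 + 8 = 22.
The 23rd integer has to be the second member of some pair, so 22 + 1 = 23.

23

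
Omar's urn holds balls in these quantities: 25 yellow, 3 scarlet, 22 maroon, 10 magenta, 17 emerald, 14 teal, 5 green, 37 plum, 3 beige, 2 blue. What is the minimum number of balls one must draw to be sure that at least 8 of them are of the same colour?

56

The 10 colours are the holes; the balls drawn are the pigeons.
To avoid 8 of any one colour, the worst case takes at most 7 of each colour, or every ball of a colour that has fewer than 7.
That gives 7 + 3 + 7 + 7 + 7 + 7 + 5 + 7 + 3 + 2 = 55 balls with no colour reaching 8.
The next ball forces some colour to 8, so 55 + 1 = 56.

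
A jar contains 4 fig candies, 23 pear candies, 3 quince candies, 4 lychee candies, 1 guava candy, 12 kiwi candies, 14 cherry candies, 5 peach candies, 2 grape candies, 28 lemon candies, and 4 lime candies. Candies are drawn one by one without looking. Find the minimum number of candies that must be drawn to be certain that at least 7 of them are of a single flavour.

By the pigeonhole principle, put each drawn candy into a box by flavour. The largest draw with every box below 7 takes min(count, 6) from each flavour; flavours with fewer than 6 contribute all they have.
Σ min(cᵢ, 6) = 4 + 6 + 3 + 4 + 1 + 6 + 6 + 5 + 2 + 6 + 4 = 47.
Draw number 47 + 1 = 48 must push one box to 7.

48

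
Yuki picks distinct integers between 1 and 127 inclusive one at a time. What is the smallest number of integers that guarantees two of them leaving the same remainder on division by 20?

21

By pigeonhole, the 20 residue classes mod 20 are the pigeonholes.
With 20 integers one could put 1 in each residue class and have no class reach 2.
The 21st integer pushes some class to 2, so 20·1 + 1 = 21.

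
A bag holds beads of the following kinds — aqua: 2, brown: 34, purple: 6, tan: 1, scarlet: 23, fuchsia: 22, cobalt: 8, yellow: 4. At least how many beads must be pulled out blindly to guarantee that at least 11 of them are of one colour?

An adversary could hand out at most 10 beads per colour (5 colours run out sooner): 2 + 10 + 6 + 1 + 10 + 10 + 8 + 4 = 51 beads and still no colour has 11.
Pigeonhole: one more bead lands in a colour already at 10, so 52 draws are enough and 51 are not.

52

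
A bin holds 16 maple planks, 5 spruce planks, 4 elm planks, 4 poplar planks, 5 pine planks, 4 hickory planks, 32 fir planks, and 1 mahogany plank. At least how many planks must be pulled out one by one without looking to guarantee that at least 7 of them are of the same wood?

By the pigeonhole principle, put each drawn plank into a box by wood. The largest draw with every box below 7 takes min(count, 6) from each wood; woods with fewer than 6 contribute all they have.
Σ min(cᵢ, 6) = 6 + 5 + 4 + 4 + 5 + 4 + 6 + 1 = 35.
Draw number 35 + 1 = 36 must push one box to 7.

36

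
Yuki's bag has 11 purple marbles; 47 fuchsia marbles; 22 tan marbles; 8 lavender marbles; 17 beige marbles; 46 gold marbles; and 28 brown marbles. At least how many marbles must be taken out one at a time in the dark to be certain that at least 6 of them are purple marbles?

In the worst case for collecting purple marbles, every non-purple marble comes out first.
There are 47 + 22 + 8 + 17 + 46 + 28 = 168 non-purple marbles altogether.
After those, each further marble must be purple, so 168 + 6 = 174 draws guarantee 6 purple marbles.

174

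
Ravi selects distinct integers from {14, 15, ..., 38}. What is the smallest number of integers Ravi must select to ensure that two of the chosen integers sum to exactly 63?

Two chosen integers sum to 63 exactly when both halves of some pair {x, 63−x} with 25 ≤ x ≤ 63−x ≤ 38 are chosen — 7 such pairs.
The remaining 11 elements (those with no distinct partner in range) can never complete a 63-sum, so the worst case takes all of them and one from each pair: 11 + 7 = 18.
By pigeonhole, the 19th integer has to be the second member of some pair, so 18 + 1 = 19.

19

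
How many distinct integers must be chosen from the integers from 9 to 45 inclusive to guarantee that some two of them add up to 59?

22

A set avoiding the sum 59 can contain at most one of each pair {x, 59−x}, plus the 5 elements whose complement lies outside the range.
The integers 9, …, 29 (21 of them) are such a set: any two sum to at least 9+10 = 19 and at most 28+29 = 57 < 59.
Any 22nd integer completes one of the 16 pairs, so 22 choices force a sum of 59.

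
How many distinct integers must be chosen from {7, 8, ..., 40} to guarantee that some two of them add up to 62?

Two chosen integers sum to 62 exactly when both halves of some pair {x, 62−x} with 22 ≤ x ≤ 62−x ≤ 40 are chosen — 9 such pairs.
The remaining 16 elements (those with no distinct partner in range) can never complete a 62-sum, so the worst case takes all of them and one from each pair: 16 + 9 = 25.
By the pigeonhole principle, the 26th integer has to be the second member of some pair, so 25 + 1 = 26.

26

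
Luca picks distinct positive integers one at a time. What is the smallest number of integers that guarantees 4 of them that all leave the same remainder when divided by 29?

Pigeonhole: the 29 residue classes mod 29 are the pigeonholes.
With 87 integers one could put 3 in each residue class and have no class reach 4.
The 88th integer pushes some class to 4, so 29·3 + 1 = 88.

88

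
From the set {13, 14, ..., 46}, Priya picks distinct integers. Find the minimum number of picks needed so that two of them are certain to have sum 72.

Two chosen integers sum to 72 exactly when both halves of some pair {x, 72−x} with 26 ≤ x ≤ 72−x ≤ 46 are chosen — 10 such pairs.
The remaining 14 elements (those with no distinct partner in range) can never complete a 72-sum, so the worst case takes all of them and one from each pair: 14 + 10 = 24.
The 25th integer has to be the second member of some pair, so 24 + 1 = 25.

25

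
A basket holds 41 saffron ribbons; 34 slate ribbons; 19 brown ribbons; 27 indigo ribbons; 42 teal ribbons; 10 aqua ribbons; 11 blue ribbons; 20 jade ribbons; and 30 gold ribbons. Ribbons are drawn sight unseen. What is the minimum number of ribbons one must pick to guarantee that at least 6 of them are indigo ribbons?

In the worst case for collecting indigo ribbons, every non-indigo ribbon comes out first.
There are 41 + 34 + 19 + 42 + 10 + 11 + 20 + 30 = 207 non-indigo ribbons altogether.
After those, each further ribbon must be indigo, so 207 + 6 = 213 draws guarantee 6 indigo ribbons.

213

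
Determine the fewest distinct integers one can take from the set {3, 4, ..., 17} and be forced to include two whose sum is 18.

A set avoiding the sum 18 can contain at most one of each pair {x, 18−x}, plus the 3 elements whose complement lies outside the range or equal to its own complement.
The integers 9, …, 17 (9 of them) are such a set: any two sum to at least 9+10 = 19 > 18.
By pigeonhole, any 10th integer completes one of the 6 pairs, so 10 choices force a sum of 18.

10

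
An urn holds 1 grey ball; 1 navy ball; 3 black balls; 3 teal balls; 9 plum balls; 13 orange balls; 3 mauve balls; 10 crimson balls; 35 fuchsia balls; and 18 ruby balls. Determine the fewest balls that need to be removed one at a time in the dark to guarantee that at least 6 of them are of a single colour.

37

By pigeonhole, put each drawn ball into a box by colour. The largest draw with every box below 6 takes min(count, 5) from each colour; colours with fewer than 5 contribute all they have.
Σ min(cᵢ, 5) = 1 + 1 + 3 + 3 + 5 + 5 + 3 + 5 + 5 + 5 = 36.
Draw number 36 + 1 = 37 must push one box to 6.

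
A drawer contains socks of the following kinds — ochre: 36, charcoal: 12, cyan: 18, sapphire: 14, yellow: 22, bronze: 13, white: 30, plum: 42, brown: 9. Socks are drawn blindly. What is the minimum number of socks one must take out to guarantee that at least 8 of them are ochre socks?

In the worst case for collecting ochre socks, every non-ochre sock comes out first.
There are 12 + 18 + 14 + 22 + 13 + 30 + 42 + 9 = 160 non-ochre socks altogether.
After those, each further sock must be ochre, so 160 + 8 = 168 draws guarantee 8 ochre socks.

168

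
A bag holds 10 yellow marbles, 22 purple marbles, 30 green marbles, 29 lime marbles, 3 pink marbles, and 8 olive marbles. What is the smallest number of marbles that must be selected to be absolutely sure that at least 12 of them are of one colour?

55

Pigeonhole: put each drawn marble into a box by colour. The largest draw with every box below 12 takes min(count, 11) from each colour; colours with fewer than 11 contribute all they have.
Σ min(cᵢ, 11) = 10 + 11 + 11 + 11 + 3 + 8 = 54.
Draw number 54 + 1 = 55 must push one box to 12.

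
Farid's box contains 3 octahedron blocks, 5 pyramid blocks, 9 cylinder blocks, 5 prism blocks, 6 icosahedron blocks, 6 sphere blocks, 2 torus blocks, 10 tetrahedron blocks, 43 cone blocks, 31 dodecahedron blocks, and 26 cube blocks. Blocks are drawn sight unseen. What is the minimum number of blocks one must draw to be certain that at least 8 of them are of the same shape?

63

Pigeonhole: the 11 shapes are the holes; the blocks drawn are the pigeons.
To avoid 8 of any one shape, the worst case takes at most 7 of each shape, or every block of a shape that has fewer than 7.
That gives 3 + 5 + 7 + 5 + 6 + 6 + 2 + 7 + 7 + 7 + 7 = 62 blocks with no shape reaching 8.
The next block forces some shape to 8, so 62 + 1 = 63.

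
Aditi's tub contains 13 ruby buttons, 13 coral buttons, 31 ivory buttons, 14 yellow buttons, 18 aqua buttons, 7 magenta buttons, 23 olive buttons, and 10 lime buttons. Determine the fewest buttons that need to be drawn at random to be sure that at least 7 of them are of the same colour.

49

An adversary could hand out at most 6 buttons per colour: 6 + 6 + 6 + 6 + 6 + 6 + 6 + 6 = 48 buttons and still no colour has 7.
One more button lands in a colour already at 6, so 49 draws are enough and 48 are not.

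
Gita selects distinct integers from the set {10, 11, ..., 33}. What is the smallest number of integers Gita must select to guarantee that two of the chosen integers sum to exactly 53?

18

A set avoiding the sum 53 can contain at most one of each pair {x, 53−x}, plus the 10 elements whose complement lies outside the range.
The integers 10, …, 26 (17 of them) are such a set: any two sum to at least 10+11 = 21 and at most 25+26 = 51 < 53.
By the pigeonhole principle, any 18th integer completes one of the 7 pairs, so 18 choices force a sum of 53.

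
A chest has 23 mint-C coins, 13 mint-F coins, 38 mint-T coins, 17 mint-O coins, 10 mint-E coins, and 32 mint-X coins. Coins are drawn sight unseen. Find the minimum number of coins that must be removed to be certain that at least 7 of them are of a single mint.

37

An adversary could hand out at most 6 coins per mint: 6 + 6 + 6 + 6 + 6 + 6 = 36 coins and still no mint has 7.
By pigeonhole, one more coin lands in a mint already at 6, so 37 draws are enough and 36 are not.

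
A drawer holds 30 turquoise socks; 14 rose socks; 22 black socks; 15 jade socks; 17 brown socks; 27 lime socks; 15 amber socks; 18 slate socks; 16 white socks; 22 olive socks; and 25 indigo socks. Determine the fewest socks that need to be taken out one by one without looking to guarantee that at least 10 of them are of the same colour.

100

An adversary could hand out at most 9 socks per colour: 9 + 9 + 9 + 9 + 9 + 9 + 9 + 9 + 9 + 9 + 9 = 99 socks and still no colour has 10.
Pigeonhole: one more sock lands in a colour already at 9, so 100 draws are enough and 99 are not.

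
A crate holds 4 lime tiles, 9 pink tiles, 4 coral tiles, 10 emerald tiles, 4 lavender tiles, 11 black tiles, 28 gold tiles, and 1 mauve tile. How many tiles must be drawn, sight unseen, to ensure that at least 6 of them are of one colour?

34

An adversary could hand out at most 5 tiles per colour (4 colours run out sooner): 4 + 5 + 4 + 5 + 4 + 5 + 5 + 1 = 33 tiles and still no colour has 6.
One more tile lands in a colour already at 5, so 34 draws are enough and 33 are not.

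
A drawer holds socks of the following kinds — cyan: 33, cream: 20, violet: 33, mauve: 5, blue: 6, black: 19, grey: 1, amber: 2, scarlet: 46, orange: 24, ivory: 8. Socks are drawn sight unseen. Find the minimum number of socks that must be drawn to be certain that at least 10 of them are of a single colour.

77

Pigeonhole: the 11 colours are the holes; the socks drawn are the pigeons.
To avoid 10 of any one colour, the worst case takes at most 9 of each colour, or every sock of a colour that has fewer than 9.
That gives 9 + 9 + 9 + 5 + 6 + 9 + 1 + 2 + 9 + 9 + 8 = 76 socks with no colour reaching 10.
The next sock forces some colour to 10, so 76 + 1 = 77.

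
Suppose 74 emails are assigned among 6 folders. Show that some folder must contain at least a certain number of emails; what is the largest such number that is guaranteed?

13

The 6 folders are the holes and the 74 emails are the pigeons.
If every folder held at most 12 emails, the total would be at most 6 × 12 = 72, which is less than 74.
So some folder holds at least ⌈74/6⌉ = 13 emails.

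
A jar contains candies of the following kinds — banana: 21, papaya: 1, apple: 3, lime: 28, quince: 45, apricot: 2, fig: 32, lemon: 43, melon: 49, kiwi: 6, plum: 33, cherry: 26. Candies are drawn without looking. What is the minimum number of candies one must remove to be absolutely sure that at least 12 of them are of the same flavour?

An adversary could hand out at most 11 candies per flavour (4 flavours run out sooner): 11 + 1 + 3 + 11 + 11 + 2 + 11 + 11 + 11 + 6 + 11 + 11 = 100 candies and still no flavour has 12.
One more candy lands in a flavour already at 11, so 101 draws are enough and 100 are not.

101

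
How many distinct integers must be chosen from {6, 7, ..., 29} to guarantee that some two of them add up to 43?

Two chosen integers sum to 43 exactly when both halves of some pair {x, 43−x} with 14 ≤ x ≤ 43−x ≤ 29 are chosen — 8 such pairs.
The remaining 8 elements (those with no distinct partner in range) can never complete a 43-sum, so the worst case takes all of them and one from each pair: 8 + 8 = 16.
The 17th integer has to be the second member of some pair, so 16 + 1 = 17.

17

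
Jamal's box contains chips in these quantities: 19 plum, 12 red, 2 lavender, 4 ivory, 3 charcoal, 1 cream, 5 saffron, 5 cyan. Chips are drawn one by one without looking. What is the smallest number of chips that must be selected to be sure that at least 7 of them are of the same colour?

The 8 colours are the holes; the chips drawn are the pigeons.
To avoid 7 of any one colour, the worst case takes at most 6 of each colour, or every chip of a colour that has fewer than 6.
That gives 6 + 6 + 2 + 4 + 3 + 1 + 5 + 5 = 32 chips with no colour reaching 7.
The next chip forces some colour to 7, so 32 + 1 = 33.

33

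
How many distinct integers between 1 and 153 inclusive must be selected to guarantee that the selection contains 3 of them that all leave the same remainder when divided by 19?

39

The 19 residue classes mod 19 are the pigeonholes.
With 38 integers one could put 2 in each residue class and have no class reach 3.
The 39th integer pushes some class to 3, so 19·2 + 1 = 39.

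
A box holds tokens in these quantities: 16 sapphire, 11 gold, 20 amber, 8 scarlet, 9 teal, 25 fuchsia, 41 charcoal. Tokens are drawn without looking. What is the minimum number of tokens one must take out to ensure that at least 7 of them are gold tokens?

126

In the worst case for collecting gold tokens, every non-gold token comes out first.
There are 16 + 20 + 8 + 9 + 25 + 41 = 119 non-gold tokens altogether.
After those, each further token must be gold, so 119 + 7 = 126 draws guarantee 7 gold tokens.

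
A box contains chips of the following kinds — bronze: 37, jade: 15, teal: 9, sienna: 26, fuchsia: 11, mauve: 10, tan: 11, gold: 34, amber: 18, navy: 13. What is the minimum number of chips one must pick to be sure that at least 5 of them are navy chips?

In the worst case for collecting navy chips, every non-navy chip comes out first.
There are 37 + 15 + 9 + 26 + 11 + 10 + 11 + 34 + 18 = 171 non-navy chips altogether.
After those, each further chip must be navy, so 171 + 5 = 176 draws guarantee 5 navy chips.

176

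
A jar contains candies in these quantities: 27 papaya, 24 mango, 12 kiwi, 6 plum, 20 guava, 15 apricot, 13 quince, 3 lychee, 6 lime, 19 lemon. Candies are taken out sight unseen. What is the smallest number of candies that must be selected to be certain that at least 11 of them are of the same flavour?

86

By the pigeonhole principle, put each drawn candy into a box by flavour. The largest draw with every box below 11 takes min(count, 10) from each flavour; flavours with fewer than 10 contribute all they have.
Σ min(cᵢ, 10) = 10 + 10 + 10 + 6 + 10 + 10 + 10 + 3 + 6 + 10 = 85.
Draw number 85 + 1 = 86 must push one box to 11.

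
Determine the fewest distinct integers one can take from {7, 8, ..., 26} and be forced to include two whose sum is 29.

13

Two chosen integers sum to 29 exactly when both halves of some pair {x, 29−x} with 7 ≤ x ≤ 29−x ≤ 22 are chosen — 8 such pairs.
The remaining 4 elements (those with no distinct partner in range) can never complete a 29-sum, so the worst case takes all of them and one from each pair: 4 + 8 = 12.
The 13th integer has to be the second member of some pair, so 12 + 1 = 13.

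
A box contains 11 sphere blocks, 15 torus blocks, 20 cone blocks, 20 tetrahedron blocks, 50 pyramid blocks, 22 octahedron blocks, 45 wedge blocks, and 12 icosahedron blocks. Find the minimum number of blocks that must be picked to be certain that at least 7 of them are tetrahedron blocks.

In the worst case for collecting tetrahedron blocks, every non-tetrahedron block comes out first.
There are 11 + 15 + 20 + 50 + 22 + 45 + 12 = 175 non-tetrahedron blocks altogether.
After those, each further block must be tetrahedron, so 175 + 7 = 182 draws guarantee 7 tetrahedron blocks.

182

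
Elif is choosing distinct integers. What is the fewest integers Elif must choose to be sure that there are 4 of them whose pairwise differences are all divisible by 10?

Integers whose pairwise differences are multiples of 10 are exactly those sharing a remainder mod 10. The 10 residue classes mod 10 are the pigeonholes.
With 30 integers one could put 3 in each residue class and have no class reach 4.
The 31st integer pushes some class to 4, so 10·3 + 1 = 31.

31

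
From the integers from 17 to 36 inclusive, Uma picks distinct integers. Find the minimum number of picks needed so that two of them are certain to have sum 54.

12

Group the elements by complementary pair {x, 54−x}: {18,36}, {19,35}, {20,34}, …, giving 9 two-element pairs, the single value 27 (it cannot pair with itself since the integers are distinct), and 1 integer whose partner 54−x falls outside [17,36].
By pigeonhole, treating each of those 11 groups as a pigeonhole, one can pick one integer per group — 11 integers — with no two summing to 54.
The 12th integer lands in an occupied pair, forcing a sum of 54.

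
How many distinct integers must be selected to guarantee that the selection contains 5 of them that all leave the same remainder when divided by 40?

161

Pigeonhole: the 40 residue classes mod 40 are the pigeonholes.
With 160 integers one could put 4 in each residue class and have no class reach 5.
The 161st integer pushes some class to 5, so 40·4 + 1 = 161.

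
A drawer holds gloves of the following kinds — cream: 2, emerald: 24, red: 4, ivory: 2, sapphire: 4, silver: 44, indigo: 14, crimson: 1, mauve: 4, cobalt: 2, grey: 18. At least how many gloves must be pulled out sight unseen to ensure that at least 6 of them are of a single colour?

Put each drawn glove into a box by colour. The largest draw with every box below 6 takes min(count, 5) from each colour; colours with fewer than 5 contribute all they have.
Σ min(cᵢ, 5) = 2 + 5 + 4 + 2 + 4 + 5 + 5 + 1 + 4 + 2 + 5 = 39.
Draw number 39 + 1 = 40 must push one box to 6.

40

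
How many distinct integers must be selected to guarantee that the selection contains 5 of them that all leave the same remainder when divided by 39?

By pigeonhole, the 39 residue classes mod 39 are the pigeonholes.
With 156 integers one could put 4 in each residue class and have no class reach 5.
The 157th integer pushes some class to 5, so 39·4 + 1 = 157.

157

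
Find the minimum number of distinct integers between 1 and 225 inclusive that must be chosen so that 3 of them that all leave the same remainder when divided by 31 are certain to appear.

Pigeonhole: the 31 residue classes mod 31 are the pigeonholes.
With 62 integers one could put 2 in each residue class and have no class reach 3.
The 63rd integer pushes some class to 3, so 31·2 + 1 = 63.

63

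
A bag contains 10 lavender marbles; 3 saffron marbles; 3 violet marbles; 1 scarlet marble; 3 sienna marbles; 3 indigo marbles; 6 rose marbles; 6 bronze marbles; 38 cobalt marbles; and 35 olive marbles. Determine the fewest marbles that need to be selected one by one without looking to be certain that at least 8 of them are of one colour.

47

An adversary could hand out at most 7 marbles per colour (7 colours run out sooner): 7 + 3 + 3 + 1 + 3 + 3 + 6 + 6 + 7 + 7 = 46 marbles and still no colour has 8.
By pigeonhole, one more marble lands in a colour already at 7, so 47 draws are enough and 46 are not.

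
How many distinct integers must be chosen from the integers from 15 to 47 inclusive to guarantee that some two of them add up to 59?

A set avoiding the sum 59 can contain at most one of each pair {x, 59−x}, plus the 3 elements whose complement lies outside the range.
The integers 30, …, 47 (18 of them) are such a set: any two sum to at least 30+31 = 61 > 59.
By the pigeonhole principle, any 19th integer completes one of the 15 pairs, so 19 choices force a sum of 59.

19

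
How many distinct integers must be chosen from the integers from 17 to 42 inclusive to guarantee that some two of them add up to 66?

18

A set avoiding the sum 66 can contain at most one of each pair {x, 66−x}, plus the 8 elements whose complement lies outside the range or equal to its own complement.
The integers 17, …, 33 (17 of them) are such a set: any two sum to at least 17+18 = 35 and at most 32+33 = 65 < 66.
Pigeonhole: any 18th integer completes one of the 9 pairs, so 18 choices force a sum of 66.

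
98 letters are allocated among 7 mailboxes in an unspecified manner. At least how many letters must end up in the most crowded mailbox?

By pigeonhole, the 7 mailboxes are the holes and the 98 letters are the pigeons.
If every mailbox held at most 13 letters, the total would be at most 7 × 13 = 91, which is less than 98.
So some mailbox holds at least ⌈98/7⌉ = 14 letters.

14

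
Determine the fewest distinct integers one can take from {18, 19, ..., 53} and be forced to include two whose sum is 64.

23

Two chosen integers sum to 64 exactly when both halves of some pair {x, 64−x} with 18 ≤ x ≤ 64−x ≤ 46 are chosen — 14 such pairs.
The remaining 8 elements (those with no distinct partner in range) can never complete a 64-sum, so the worst case takes all of them and one from each pair: 8 + 14 = 22.
By pigeonhole, the 23rd integer has to be the second member of some pair, so 22 + 1 = 23.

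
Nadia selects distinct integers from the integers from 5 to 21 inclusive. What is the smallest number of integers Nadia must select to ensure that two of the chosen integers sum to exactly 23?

Two chosen integers sum to 23 exactly when both halves of some pair {x, 23−x} with 5 ≤ x ≤ 23−x ≤ 18 are chosen — 7 such pairs.
The remaining 3 elements (those with no distinct partner in range) can never complete a 23-sum, so the worst case takes all of them and one from each pair: 3 + 7 = 10.
By pigeonhole, the 11th integer has to be the second member of some pair, so 10 + 1 = 11.

11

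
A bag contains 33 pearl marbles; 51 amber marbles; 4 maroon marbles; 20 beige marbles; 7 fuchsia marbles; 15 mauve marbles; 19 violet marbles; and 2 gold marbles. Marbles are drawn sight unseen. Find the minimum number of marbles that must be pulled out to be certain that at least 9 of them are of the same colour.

54

The 8 colours are the holes; the marbles drawn are the pigeons.
To avoid 9 of any one colour, the worst case takes at most 8 of each colour, or every marble of a colour that has fewer than 8.
That gives 8 + 8 + 4 + 8 + 7 + 8 + 8 + 2 = 53 marbles with no colour reaching 9.
The next marble forces some colour to 9, so 53 + 1 = 54.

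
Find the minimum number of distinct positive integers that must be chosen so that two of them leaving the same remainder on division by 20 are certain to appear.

21

By the pigeonhole principle, the 20 residue classes mod 20 are the pigeonholes.
With 20 integers one could put 1 in each residue class and have no class reach 2.
The 21st integer pushes some class to 2, so 20·1 + 1 = 21.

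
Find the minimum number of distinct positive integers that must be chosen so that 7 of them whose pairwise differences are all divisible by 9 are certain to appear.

Integers whose pairwise differences are multiples of 9 are exactly those sharing a remainder mod 9. The 9 residue classes mod 9 are the pigeonholes.
With 54 integers one could put 6 in each residue class and have no class reach 7.
The 55th integer pushes some class to 7, so 9·6 + 1 = 55.

55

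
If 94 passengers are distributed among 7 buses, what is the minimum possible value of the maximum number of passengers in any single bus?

By pigeonhole, the 7 buses are the holes and the 94 passengers are the pigeons.
If every bus held at most 13 passengers, the total would be at most 7 × 13 = 91, which is less than 94.
So some bus holds at least ⌈94/7⌉ = 14 passengers.

14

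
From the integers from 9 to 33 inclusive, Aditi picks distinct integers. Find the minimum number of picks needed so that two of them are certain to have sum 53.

Two chosen integers sum to 53 exactly when both halves of some pair {x, 53−x} with 20 ≤ x ≤ 53−x ≤ 33 are chosen — 7 such pairs.
The remaining 11 elements (those with no distinct partner in range) can never complete a 53-sum, so the worst case takes all of them and one from each pair: 11 + 7 = 18.
By the pigeonhole principle, the 19th integer has to be the second member of some pair, so 18 + 1 = 19.

19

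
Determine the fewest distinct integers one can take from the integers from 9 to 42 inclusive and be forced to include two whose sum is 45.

Two chosen integers sum to 45 exactly when both halves of some pair {x, 45−x} with 9 ≤ x ≤ 45−x ≤ 36 are chosen — 14 such pairs.
The remaining 6 elements (those with no distinct partner in range) can never complete a 45-sum, so the worst case takes all of them and one from each pair: 6 + 14 = 20.
By the pigeonhole principle, the 21st integer has to be the second member of some pair, so 20 + 1 = 21.

21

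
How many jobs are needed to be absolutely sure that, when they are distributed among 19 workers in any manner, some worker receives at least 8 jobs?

134

With 133 jobs one could put exactly 7 in each of the 19 workers, and no worker would reach 8.
By pigeonhole, one more job must land in a worker that already has 7, giving it 8.
So 19 × 7 + 1 = 134 jobs are required.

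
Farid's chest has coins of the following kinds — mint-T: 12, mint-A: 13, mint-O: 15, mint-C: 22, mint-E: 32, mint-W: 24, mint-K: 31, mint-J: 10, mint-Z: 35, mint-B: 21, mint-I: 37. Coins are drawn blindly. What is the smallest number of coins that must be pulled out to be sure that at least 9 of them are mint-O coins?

In the worst case for collecting mint-O coins, every non-mint-O coin comes out first.
There are 12 + 13 + 22 + 32 + 24 + 31 + 10 + 35 + 21 + 37 = 237 non-mint-O coins altogether.
After those, each further coin must be mint-O, so 237 + 9 = 246 draws guarantee 9 mint-O coins.

246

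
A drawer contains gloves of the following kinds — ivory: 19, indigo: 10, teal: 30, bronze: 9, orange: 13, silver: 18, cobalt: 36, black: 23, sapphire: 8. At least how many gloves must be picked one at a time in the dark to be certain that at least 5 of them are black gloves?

148

In the worst case for collecting black gloves, every non-black glove comes out first.
There are 19 + 10 + 30 + 9 + 13 + 18 + 36 + 8 = 143 non-black gloves altogether.
After those, each further glove must be black, so 143 + 5 = 148 draws guarantee 5 black gloves.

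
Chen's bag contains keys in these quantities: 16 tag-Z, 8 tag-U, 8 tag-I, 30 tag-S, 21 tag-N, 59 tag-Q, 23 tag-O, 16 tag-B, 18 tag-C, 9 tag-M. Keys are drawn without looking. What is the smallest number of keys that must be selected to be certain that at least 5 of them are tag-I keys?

In the worst case for collecting tag-I keys, every non-tag-I key comes out first.
There are 16 + 8 + 30 + 21 + 59 + 23 + 16 + 18 + 9 = 200 non-tag-I keys altogether.
After those, each further key must be tag-I, so 200 + 5 = 205 draws guarantee 5 tag-I keys.

205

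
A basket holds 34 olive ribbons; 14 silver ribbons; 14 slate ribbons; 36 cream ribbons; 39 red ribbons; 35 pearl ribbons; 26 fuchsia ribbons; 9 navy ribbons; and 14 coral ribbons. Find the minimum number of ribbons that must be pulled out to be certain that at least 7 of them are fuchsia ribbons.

202

In the worst case for collecting fuchsia ribbons, every non-fuchsia ribbon comes out first.
There are 34 + 14 + 14 + 36 + 39 + 35 + 9 + 14 = 195 non-fuchsia ribbons altogether.
After those, each further ribbon must be fuchsia, so 195 + 7 = 202 draws guarantee 7 fuchsia ribbons.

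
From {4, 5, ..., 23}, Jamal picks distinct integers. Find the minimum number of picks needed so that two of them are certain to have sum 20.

Group the elements by complementary pair {x, 20−x}: {4,16}, {5,15}, {6,14}, …, giving 6 two-element pairs, the single value 10 (it cannot pair with itself since the integers are distinct), and 7 integers whose partner 20−x falls outside [4,23].
Pigeonhole: treating each of those 14 groups as a pigeonhole, one can pick one integer per group — 14 integers — with no two summing to 20.
The 15th integer lands in an occupied pair, forcing a sum of 20.

15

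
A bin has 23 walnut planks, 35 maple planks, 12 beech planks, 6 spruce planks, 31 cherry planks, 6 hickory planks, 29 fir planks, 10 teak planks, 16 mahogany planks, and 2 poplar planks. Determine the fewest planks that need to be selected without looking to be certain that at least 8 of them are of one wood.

Put each drawn plank into a box by wood. The largest draw with every box below 8 takes min(count, 7) from each wood; woods with fewer than 7 contribute all they have.
Σ min(cᵢ, 7) = 7 + 7 + 7 + 6 + 7 + 6 + 7 + 7 + 7 + 2 = 63.
Draw number 63 + 1 = 64 must push one box to 8.

64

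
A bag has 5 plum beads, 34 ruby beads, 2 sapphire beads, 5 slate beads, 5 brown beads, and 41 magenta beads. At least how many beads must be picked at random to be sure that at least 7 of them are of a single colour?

The 6 colours are the holes; the beads drawn are the pigeons.
To avoid 7 of any one colour, the worst case takes at most 6 of each colour, or every bead of a colour that has fewer than 6.
That gives 5 + 6 + 2 + 5 + 5 + 6 = 29 beads with no colour reaching 7.
The next bead forces some colour to 7, so 29 + 1 = 30.

30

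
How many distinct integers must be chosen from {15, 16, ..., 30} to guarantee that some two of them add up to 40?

Two chosen integers sum to 40 exactly when both halves of some pair {x, 40−x} with 15 ≤ x ≤ 40−x ≤ 25 are chosen — 5 such pairs.
The remaining 6 elements (those with no distinct partner in range) can never complete a 40-sum, so the worst case takes all of them and one from each pair: 6 + 5 = 11.
The 12th integer has to be the second member of some pair, so 11 + 1 = 12.

12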